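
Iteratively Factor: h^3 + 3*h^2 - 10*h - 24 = (h + 2)*(h^2 + h - 12) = (h + 2)*(h + 4)*(h - 3)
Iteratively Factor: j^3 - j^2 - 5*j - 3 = (j - 3)*(j^2 + 2*j + 1) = (j - 3)*(j + 1)*(j + 1)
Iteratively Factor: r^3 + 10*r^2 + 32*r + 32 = (r + 4)*(r^2 + 6*r + 8) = (r + 4)^2*(r + 2)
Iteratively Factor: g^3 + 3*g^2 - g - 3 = (g - 1)*(g^2 + 4*g + 3) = (g - 1)*(g + 3)*(g + 1)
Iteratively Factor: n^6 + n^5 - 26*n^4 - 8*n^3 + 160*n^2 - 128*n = (n - 4)*(n^5 + 5*n^4 - 6*n^3 - 32*n^2 + 32*n) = (n - 4)*(n + 4)*(n^4 + n^3 - 10*n^2 + 8*n) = n*(n - 4)*(n + 4)*(n^3 + n^2 - 10*n + 8) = n*(n - 4)*(n - 2)*(n + 4)*(n^2 + 3*n - 4) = n*(n - 4)*(n - 2)*(n + 4)^2*(n - 1)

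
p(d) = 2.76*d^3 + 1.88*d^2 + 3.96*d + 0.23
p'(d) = 8.28*d^2 + 3.76*d + 3.96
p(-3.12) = -77.65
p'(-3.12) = 72.83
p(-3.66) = -124.40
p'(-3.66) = 101.11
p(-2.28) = -31.74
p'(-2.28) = 38.43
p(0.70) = 4.87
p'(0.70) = 10.65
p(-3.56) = -114.57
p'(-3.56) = 95.51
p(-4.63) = -251.74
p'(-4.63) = 164.05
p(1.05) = 9.66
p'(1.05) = 17.04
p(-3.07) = -74.07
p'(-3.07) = 70.45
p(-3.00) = -69.25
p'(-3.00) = 67.20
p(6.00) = 687.83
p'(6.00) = 324.60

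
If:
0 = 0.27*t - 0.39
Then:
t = 1.44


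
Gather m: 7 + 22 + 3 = 32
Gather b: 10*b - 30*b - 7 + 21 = 14 - 20*b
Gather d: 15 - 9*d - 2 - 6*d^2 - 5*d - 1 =-6*d^2 - 14*d + 12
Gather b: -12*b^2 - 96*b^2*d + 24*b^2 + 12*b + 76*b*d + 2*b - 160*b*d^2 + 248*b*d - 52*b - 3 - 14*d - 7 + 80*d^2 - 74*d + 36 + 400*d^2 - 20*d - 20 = b^2*(12 - 96*d) + b*(-160*d^2 + 324*d - 38) + 480*d^2 - 108*d + 6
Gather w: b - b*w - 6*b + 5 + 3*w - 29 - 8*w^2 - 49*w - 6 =-5*b - 8*w^2 + w*(-b - 46) - 30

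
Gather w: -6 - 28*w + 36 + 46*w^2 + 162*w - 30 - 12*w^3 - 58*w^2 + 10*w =-12*w^3 - 12*w^2 + 144*w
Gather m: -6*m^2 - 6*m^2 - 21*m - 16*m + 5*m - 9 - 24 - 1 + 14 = -12*m^2 - 32*m - 20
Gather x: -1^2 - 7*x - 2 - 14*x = -21*x - 3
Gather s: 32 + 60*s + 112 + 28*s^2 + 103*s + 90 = 28*s^2 + 163*s + 234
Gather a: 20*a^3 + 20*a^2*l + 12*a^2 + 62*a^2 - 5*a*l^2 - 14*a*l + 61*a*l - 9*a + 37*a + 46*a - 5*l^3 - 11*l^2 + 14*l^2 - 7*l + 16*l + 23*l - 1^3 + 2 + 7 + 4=20*a^3 + a^2*(20*l + 74) + a*(-5*l^2 + 47*l + 74) - 5*l^3 + 3*l^2 + 32*l + 12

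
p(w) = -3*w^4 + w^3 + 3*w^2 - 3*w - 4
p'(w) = -12*w^3 + 3*w^2 + 6*w - 3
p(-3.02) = -244.67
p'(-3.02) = 336.76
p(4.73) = -1346.89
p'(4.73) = -1177.39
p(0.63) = -4.92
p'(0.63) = -1.03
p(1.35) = -10.09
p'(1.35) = -18.96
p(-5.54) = -2891.26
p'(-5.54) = 2096.21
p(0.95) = -5.73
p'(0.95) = -4.88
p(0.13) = -4.34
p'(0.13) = -2.20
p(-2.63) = -137.08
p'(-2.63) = 220.27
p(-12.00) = -63472.00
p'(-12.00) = 21093.00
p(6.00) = -3586.00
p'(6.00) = -2451.00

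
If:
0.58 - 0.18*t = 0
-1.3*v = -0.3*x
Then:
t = 3.22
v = 0.230769230769231*x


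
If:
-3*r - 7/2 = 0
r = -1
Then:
No Solution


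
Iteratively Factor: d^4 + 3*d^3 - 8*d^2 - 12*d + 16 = (d + 2)*(d^3 + d^2 - 10*d + 8) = (d + 2)*(d + 4)*(d^2 - 3*d + 2) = (d - 1)*(d + 2)*(d + 4)*(d - 2)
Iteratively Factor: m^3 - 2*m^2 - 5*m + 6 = (m + 2)*(m^2 - 4*m + 3) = (m - 3)*(m + 2)*(m - 1)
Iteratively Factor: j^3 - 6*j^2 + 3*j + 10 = (j - 2)*(j^2 - 4*j - 5) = (j - 2)*(j + 1)*(j - 5)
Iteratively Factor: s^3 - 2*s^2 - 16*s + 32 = (s - 4)*(s^2 + 2*s - 8) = (s - 4)*(s + 4)*(s - 2)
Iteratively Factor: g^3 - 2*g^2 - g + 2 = (g - 1)*(g^2 - g - 2) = (g - 2)*(g - 1)*(g + 1)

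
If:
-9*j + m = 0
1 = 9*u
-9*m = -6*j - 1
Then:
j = 1/75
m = 3/25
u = 1/9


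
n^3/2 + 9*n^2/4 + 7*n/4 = n*(n/2 + 1/2)*(n + 7/2)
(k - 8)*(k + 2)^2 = k^3 - 4*k^2 - 28*k - 32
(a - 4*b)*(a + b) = a^2 - 3*a*b - 4*b^2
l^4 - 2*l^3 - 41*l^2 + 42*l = l*(l - 7)*(l - 1)*(l + 6)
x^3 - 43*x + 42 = (x - 6)*(x - 1)*(x + 7)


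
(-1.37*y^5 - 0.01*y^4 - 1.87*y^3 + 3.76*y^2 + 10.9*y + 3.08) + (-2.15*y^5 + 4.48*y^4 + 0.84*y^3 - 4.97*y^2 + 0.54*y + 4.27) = -3.52*y^5 + 4.47*y^4 - 1.03*y^3 - 1.21*y^2 + 11.44*y + 7.35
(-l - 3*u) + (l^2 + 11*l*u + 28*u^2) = l^2 + 11*l*u - l + 28*u^2 - 3*u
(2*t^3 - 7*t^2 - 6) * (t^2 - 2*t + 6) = 2*t^5 - 11*t^4 + 26*t^3 - 48*t^2 + 12*t - 36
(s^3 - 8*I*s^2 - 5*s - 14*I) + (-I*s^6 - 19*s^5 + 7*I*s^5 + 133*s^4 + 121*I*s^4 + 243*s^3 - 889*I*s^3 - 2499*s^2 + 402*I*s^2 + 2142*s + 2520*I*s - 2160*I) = -I*s^6 - 19*s^5 + 7*I*s^5 + 133*s^4 + 121*I*s^4 + 244*s^3 - 889*I*s^3 - 2499*s^2 + 394*I*s^2 + 2137*s + 2520*I*s - 2174*I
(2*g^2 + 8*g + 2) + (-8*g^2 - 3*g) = -6*g^2 + 5*g + 2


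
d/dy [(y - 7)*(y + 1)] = 2*y - 6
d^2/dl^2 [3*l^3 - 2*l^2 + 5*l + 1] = 18*l - 4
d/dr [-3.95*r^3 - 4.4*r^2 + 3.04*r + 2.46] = -11.85*r^2 - 8.8*r + 3.04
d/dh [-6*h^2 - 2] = -12*h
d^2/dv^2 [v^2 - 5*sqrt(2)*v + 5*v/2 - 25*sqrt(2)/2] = 2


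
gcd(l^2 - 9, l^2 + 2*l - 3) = l + 3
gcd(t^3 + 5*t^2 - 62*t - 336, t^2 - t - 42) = t + 6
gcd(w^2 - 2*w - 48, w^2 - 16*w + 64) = w - 8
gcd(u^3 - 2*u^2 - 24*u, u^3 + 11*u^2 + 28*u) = u^2 + 4*u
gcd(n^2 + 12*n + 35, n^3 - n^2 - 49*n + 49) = n + 7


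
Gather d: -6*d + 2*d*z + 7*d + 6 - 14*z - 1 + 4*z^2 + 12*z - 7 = d*(2*z + 1) + 4*z^2 - 2*z - 2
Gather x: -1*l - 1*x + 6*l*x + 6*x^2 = -l + 6*x^2 + x*(6*l - 1)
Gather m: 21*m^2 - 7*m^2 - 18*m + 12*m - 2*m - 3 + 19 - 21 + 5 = 14*m^2 - 8*m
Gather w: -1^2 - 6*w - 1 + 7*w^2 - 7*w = 7*w^2 - 13*w - 2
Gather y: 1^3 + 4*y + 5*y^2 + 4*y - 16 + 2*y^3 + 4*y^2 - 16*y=2*y^3 + 9*y^2 - 8*y - 15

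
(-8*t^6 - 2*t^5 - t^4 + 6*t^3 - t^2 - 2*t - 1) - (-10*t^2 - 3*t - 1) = -8*t^6 - 2*t^5 - t^4 + 6*t^3 + 9*t^2 + t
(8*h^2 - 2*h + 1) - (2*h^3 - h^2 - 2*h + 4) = -2*h^3 + 9*h^2 - 3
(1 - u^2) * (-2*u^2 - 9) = 2*u^4 + 7*u^2 - 9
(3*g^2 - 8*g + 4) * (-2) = -6*g^2 + 16*g - 8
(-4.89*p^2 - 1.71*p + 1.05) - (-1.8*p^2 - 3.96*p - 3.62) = -3.09*p^2 + 2.25*p + 4.67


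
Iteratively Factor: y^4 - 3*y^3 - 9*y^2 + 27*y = (y - 3)*(y^3 - 9*y) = y*(y - 3)*(y^2 - 9) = y*(y - 3)^2*(y + 3)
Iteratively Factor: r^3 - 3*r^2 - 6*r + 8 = (r - 4)*(r^2 + r - 2) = (r - 4)*(r + 2)*(r - 1)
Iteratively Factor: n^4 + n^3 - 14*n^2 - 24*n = (n + 3)*(n^3 - 2*n^2 - 8*n) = (n - 4)*(n + 3)*(n^2 + 2*n) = (n - 4)*(n + 2)*(n + 3)*(n)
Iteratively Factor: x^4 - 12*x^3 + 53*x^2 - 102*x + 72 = (x - 3)*(x^3 - 9*x^2 + 26*x - 24) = (x - 4)*(x - 3)*(x^2 - 5*x + 6) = (x - 4)*(x - 3)^2*(x - 2)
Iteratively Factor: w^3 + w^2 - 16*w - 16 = (w + 4)*(w^2 - 3*w - 4) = (w - 4)*(w + 4)*(w + 1)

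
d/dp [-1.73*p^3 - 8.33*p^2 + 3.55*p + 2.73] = -5.19*p^2 - 16.66*p + 3.55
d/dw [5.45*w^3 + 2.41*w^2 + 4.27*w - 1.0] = 16.35*w^2 + 4.82*w + 4.27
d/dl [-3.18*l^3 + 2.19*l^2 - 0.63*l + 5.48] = -9.54*l^2 + 4.38*l - 0.63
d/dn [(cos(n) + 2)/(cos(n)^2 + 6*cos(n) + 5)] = (cos(n)^2 + 4*cos(n) + 7)*sin(n)/(cos(n)^2 + 6*cos(n) + 5)^2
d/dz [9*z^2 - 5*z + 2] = 18*z - 5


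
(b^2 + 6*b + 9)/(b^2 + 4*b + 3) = (b + 3)/(b + 1)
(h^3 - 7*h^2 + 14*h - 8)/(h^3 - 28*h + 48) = (h - 1)/(h + 6)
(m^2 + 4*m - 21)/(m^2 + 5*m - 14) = (m - 3)/(m - 2)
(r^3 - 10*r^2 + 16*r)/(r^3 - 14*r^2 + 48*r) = (r - 2)/(r - 6)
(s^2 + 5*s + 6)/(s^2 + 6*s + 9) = (s + 2)/(s + 3)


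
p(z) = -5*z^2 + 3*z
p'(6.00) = -57.00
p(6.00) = -162.00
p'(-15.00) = 153.00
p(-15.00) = -1170.00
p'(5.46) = -51.60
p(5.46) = -132.68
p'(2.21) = -19.10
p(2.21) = -17.79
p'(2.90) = -26.00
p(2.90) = -33.35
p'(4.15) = -38.50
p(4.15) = -73.66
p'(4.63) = -43.30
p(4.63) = -93.29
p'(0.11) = 1.90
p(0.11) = 0.27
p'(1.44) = -11.40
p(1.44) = -6.05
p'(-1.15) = 14.50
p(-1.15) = -10.06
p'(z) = 3 - 10*z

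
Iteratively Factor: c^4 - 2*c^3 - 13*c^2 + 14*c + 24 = (c + 3)*(c^3 - 5*c^2 + 2*c + 8) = (c - 4)*(c + 3)*(c^2 - c - 2) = (c - 4)*(c - 2)*(c + 3)*(c + 1)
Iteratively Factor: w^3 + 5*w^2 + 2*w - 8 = (w + 4)*(w^2 + w - 2) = (w - 1)*(w + 4)*(w + 2)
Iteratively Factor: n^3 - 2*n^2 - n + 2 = (n - 1)*(n^2 - n - 2) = (n - 1)*(n + 1)*(n - 2)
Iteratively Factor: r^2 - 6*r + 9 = (r - 3)*(r - 3)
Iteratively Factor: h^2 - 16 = (h - 4)*(h + 4)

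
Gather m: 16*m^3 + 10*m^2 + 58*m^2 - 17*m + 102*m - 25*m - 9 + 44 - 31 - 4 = 16*m^3 + 68*m^2 + 60*m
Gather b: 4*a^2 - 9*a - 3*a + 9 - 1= 4*a^2 - 12*a + 8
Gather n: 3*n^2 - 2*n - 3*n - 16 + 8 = 3*n^2 - 5*n - 8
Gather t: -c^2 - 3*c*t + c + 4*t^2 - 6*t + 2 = -c^2 + c + 4*t^2 + t*(-3*c - 6) + 2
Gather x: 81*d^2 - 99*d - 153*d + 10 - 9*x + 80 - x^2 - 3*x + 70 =81*d^2 - 252*d - x^2 - 12*x + 160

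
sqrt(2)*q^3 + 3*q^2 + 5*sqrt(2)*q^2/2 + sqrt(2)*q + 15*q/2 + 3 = (q + 2)*(q + 3*sqrt(2)/2)*(sqrt(2)*q + sqrt(2)/2)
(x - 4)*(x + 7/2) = x^2 - x/2 - 14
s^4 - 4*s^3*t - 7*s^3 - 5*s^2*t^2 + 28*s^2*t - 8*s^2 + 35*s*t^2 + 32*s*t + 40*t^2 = (s - 8)*(s + 1)*(s - 5*t)*(s + t)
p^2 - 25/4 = (p - 5/2)*(p + 5/2)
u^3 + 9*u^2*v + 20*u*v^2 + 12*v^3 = (u + v)*(u + 2*v)*(u + 6*v)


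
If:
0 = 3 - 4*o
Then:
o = 3/4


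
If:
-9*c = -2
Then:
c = 2/9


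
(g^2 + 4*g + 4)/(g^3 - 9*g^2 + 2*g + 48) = (g + 2)/(g^2 - 11*g + 24)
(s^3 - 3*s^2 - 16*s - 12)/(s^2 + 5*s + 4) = (s^2 - 4*s - 12)/(s + 4)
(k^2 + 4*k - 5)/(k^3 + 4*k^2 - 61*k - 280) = (k - 1)/(k^2 - k - 56)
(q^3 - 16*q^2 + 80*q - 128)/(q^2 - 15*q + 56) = (q^2 - 8*q + 16)/(q - 7)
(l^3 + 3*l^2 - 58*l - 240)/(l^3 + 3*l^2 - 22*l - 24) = (l^2 - 3*l - 40)/(l^2 - 3*l - 4)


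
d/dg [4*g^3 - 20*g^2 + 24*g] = 12*g^2 - 40*g + 24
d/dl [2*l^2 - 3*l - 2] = 4*l - 3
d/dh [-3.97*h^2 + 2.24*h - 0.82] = 2.24 - 7.94*h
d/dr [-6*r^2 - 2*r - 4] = -12*r - 2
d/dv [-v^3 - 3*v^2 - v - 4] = -3*v^2 - 6*v - 1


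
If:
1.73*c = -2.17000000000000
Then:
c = -1.25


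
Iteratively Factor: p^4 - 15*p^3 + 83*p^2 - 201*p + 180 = (p - 3)*(p^3 - 12*p^2 + 47*p - 60) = (p - 4)*(p - 3)*(p^2 - 8*p + 15) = (p - 5)*(p - 4)*(p - 3)*(p - 3)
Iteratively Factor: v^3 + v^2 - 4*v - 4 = (v + 2)*(v^2 - v - 2) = (v - 2)*(v + 2)*(v + 1)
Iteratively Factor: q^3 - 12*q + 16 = (q - 2)*(q^2 + 2*q - 8) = (q - 2)*(q + 4)*(q - 2)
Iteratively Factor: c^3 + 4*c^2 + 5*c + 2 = (c + 1)*(c^2 + 3*c + 2) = (c + 1)^2*(c + 2)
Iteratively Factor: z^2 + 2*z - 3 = (z + 3)*(z - 1)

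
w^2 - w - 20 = (w - 5)*(w + 4)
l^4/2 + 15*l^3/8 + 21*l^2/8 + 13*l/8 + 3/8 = (l/2 + 1/2)*(l + 3/4)*(l + 1)^2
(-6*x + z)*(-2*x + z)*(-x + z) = -12*x^3 + 20*x^2*z - 9*x*z^2 + z^3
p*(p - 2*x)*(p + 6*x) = p^3 + 4*p^2*x - 12*p*x^2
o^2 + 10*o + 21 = (o + 3)*(o + 7)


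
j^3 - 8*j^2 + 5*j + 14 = (j - 7)*(j - 2)*(j + 1)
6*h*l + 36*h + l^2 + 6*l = (6*h + l)*(l + 6)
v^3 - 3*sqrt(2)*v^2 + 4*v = v*(v - 2*sqrt(2))*(v - sqrt(2))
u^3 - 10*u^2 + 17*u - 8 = (u - 8)*(u - 1)^2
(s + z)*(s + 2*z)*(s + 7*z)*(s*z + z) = s^4*z + 10*s^3*z^2 + s^3*z + 23*s^2*z^3 + 10*s^2*z^2 + 14*s*z^4 + 23*s*z^3 + 14*z^4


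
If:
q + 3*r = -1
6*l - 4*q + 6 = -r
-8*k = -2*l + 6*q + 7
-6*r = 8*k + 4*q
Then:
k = 121/92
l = -185/46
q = -98/23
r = 25/23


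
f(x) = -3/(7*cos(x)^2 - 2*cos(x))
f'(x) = -3*(14*sin(x)*cos(x) - 2*sin(x))/(7*cos(x)^2 - 2*cos(x))^2 = 6*(sin(x)/cos(x)^2 - 7*tan(x))/(7*cos(x) - 2)^2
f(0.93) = -2.30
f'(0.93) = -8.98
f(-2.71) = -0.40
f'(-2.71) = -0.32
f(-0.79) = -1.46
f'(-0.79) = 3.94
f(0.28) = -0.66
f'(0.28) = -0.46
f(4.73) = 90.77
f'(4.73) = -4815.29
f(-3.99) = -0.68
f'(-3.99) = 1.32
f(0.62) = -1.00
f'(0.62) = -1.81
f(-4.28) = -1.45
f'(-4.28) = 5.01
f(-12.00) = -0.91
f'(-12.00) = -1.45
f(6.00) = -0.66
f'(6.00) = 0.47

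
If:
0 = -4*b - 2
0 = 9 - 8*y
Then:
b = -1/2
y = 9/8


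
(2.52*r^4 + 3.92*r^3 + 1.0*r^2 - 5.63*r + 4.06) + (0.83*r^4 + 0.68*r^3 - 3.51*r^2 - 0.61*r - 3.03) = 3.35*r^4 + 4.6*r^3 - 2.51*r^2 - 6.24*r + 1.03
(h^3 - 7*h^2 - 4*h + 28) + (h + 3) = h^3 - 7*h^2 - 3*h + 31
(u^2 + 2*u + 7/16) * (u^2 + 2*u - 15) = u^4 + 4*u^3 - 169*u^2/16 - 233*u/8 - 105/16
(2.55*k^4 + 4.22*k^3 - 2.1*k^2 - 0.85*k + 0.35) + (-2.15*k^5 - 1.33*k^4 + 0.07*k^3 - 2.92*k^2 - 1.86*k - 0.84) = -2.15*k^5 + 1.22*k^4 + 4.29*k^3 - 5.02*k^2 - 2.71*k - 0.49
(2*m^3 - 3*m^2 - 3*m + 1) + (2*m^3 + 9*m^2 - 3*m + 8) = 4*m^3 + 6*m^2 - 6*m + 9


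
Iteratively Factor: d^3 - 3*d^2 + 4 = (d - 2)*(d^2 - d - 2) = (d - 2)^2*(d + 1)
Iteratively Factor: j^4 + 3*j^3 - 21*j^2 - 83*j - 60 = (j + 3)*(j^3 - 21*j - 20) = (j + 3)*(j + 4)*(j^2 - 4*j - 5) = (j + 1)*(j + 3)*(j + 4)*(j - 5)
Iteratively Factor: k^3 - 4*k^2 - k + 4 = (k - 1)*(k^2 - 3*k - 4) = (k - 4)*(k - 1)*(k + 1)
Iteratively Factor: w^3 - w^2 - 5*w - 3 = (w - 3)*(w^2 + 2*w + 1) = (w - 3)*(w + 1)*(w + 1)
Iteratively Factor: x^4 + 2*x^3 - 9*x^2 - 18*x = (x + 3)*(x^3 - x^2 - 6*x) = x*(x + 3)*(x^2 - x - 6) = x*(x - 3)*(x + 3)*(x + 2)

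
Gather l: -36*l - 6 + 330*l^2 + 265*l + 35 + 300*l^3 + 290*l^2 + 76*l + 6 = 300*l^3 + 620*l^2 + 305*l + 35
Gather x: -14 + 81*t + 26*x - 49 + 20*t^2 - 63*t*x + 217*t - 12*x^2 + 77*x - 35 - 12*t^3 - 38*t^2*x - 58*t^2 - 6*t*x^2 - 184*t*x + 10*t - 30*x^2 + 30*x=-12*t^3 - 38*t^2 + 308*t + x^2*(-6*t - 42) + x*(-38*t^2 - 247*t + 133) - 98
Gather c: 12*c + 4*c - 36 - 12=16*c - 48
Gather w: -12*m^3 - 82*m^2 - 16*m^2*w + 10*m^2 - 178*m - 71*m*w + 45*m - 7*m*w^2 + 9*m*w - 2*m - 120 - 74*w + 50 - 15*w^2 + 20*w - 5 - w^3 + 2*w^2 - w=-12*m^3 - 72*m^2 - 135*m - w^3 + w^2*(-7*m - 13) + w*(-16*m^2 - 62*m - 55) - 75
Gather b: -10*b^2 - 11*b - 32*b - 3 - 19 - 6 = -10*b^2 - 43*b - 28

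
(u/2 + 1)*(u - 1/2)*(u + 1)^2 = u^4/2 + 7*u^3/4 + 3*u^2/2 - u/4 - 1/2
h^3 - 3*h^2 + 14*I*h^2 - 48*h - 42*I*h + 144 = (h - 3)*(h + 6*I)*(h + 8*I)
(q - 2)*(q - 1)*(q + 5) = q^3 + 2*q^2 - 13*q + 10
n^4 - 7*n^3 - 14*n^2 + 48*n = n*(n - 8)*(n - 2)*(n + 3)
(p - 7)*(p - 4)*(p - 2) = p^3 - 13*p^2 + 50*p - 56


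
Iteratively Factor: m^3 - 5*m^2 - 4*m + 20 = (m - 5)*(m^2 - 4) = (m - 5)*(m - 2)*(m + 2)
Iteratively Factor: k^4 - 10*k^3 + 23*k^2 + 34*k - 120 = (k - 5)*(k^3 - 5*k^2 - 2*k + 24) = (k - 5)*(k - 4)*(k^2 - k - 6) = (k - 5)*(k - 4)*(k - 3)*(k + 2)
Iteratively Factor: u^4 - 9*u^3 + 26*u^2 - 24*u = (u - 2)*(u^3 - 7*u^2 + 12*u) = (u - 3)*(u - 2)*(u^2 - 4*u) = (u - 4)*(u - 3)*(u - 2)*(u)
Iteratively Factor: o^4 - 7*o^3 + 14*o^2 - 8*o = (o - 4)*(o^3 - 3*o^2 + 2*o) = o*(o - 4)*(o^2 - 3*o + 2) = o*(o - 4)*(o - 2)*(o - 1)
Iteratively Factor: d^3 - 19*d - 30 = (d + 3)*(d^2 - 3*d - 10) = (d + 2)*(d + 3)*(d - 5)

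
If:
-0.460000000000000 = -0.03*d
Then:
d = 15.33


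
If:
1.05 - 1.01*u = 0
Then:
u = 1.04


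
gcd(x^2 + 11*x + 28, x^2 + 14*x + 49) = x + 7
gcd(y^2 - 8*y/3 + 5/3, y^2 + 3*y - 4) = y - 1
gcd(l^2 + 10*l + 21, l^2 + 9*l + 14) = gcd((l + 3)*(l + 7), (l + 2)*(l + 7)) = l + 7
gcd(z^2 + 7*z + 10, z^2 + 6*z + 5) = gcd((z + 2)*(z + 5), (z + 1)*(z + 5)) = z + 5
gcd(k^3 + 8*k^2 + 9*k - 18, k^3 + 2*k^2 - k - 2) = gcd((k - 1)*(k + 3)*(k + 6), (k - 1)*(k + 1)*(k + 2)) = k - 1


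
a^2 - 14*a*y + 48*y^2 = (a - 8*y)*(a - 6*y)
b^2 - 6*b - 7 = (b - 7)*(b + 1)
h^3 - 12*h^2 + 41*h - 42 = (h - 7)*(h - 3)*(h - 2)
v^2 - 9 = (v - 3)*(v + 3)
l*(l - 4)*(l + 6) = l^3 + 2*l^2 - 24*l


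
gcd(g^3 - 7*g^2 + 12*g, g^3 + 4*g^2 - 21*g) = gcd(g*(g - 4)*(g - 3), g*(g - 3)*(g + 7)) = g^2 - 3*g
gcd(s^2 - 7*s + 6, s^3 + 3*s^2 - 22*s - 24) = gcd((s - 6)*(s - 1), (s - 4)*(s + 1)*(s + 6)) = 1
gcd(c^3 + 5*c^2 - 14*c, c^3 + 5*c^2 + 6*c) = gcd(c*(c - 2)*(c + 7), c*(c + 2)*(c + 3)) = c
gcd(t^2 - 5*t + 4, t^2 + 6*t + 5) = 1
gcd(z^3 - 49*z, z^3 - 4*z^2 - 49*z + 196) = z^2 - 49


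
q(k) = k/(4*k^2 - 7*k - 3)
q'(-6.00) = 0.00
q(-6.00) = -0.03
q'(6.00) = -0.01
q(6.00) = 0.06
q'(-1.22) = -0.07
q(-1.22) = -0.11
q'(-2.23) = -0.02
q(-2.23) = -0.07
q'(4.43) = -0.04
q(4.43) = 0.10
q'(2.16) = -73.63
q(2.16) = 3.98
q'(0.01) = -0.32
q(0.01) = -0.00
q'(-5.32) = -0.01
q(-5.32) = -0.04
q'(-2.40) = -0.02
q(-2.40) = -0.07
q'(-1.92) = -0.03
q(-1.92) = -0.08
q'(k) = k*(7 - 8*k)/(4*k^2 - 7*k - 3)^2 + 1/(4*k^2 - 7*k - 3)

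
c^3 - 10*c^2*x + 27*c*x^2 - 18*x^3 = (c - 6*x)*(c - 3*x)*(c - x)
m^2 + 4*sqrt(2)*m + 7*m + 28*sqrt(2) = (m + 7)*(m + 4*sqrt(2))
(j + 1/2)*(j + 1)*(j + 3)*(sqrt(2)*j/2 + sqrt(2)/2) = sqrt(2)*j^4/2 + 11*sqrt(2)*j^3/4 + 19*sqrt(2)*j^2/4 + 13*sqrt(2)*j/4 + 3*sqrt(2)/4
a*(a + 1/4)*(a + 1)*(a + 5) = a^4 + 25*a^3/4 + 13*a^2/2 + 5*a/4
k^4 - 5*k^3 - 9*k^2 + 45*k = k*(k - 5)*(k - 3)*(k + 3)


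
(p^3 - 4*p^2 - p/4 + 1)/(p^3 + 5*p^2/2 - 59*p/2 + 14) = (p + 1/2)/(p + 7)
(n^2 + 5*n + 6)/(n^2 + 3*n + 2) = (n + 3)/(n + 1)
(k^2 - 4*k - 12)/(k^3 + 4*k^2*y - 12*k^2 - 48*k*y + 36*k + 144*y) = (k + 2)/(k^2 + 4*k*y - 6*k - 24*y)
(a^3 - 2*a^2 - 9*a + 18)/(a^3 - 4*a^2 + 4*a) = (a^2 - 9)/(a*(a - 2))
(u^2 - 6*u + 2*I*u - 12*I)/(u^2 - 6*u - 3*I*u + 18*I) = (u + 2*I)/(u - 3*I)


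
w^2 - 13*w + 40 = (w - 8)*(w - 5)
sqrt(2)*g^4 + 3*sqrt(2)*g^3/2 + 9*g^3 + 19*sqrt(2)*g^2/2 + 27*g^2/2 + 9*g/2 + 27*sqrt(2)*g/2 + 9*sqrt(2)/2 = (g + 1/2)*(g + 3*sqrt(2)/2)*(g + 3*sqrt(2))*(sqrt(2)*g + sqrt(2))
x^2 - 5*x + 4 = (x - 4)*(x - 1)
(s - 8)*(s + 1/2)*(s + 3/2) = s^3 - 6*s^2 - 61*s/4 - 6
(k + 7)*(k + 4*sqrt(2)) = k^2 + 4*sqrt(2)*k + 7*k + 28*sqrt(2)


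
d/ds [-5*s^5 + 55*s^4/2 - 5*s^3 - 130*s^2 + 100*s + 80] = -25*s^4 + 110*s^3 - 15*s^2 - 260*s + 100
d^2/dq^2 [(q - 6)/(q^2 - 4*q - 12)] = 2/(q^3 + 6*q^2 + 12*q + 8)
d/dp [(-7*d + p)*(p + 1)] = -7*d + 2*p + 1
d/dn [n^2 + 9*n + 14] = 2*n + 9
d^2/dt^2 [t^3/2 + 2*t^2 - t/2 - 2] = 3*t + 4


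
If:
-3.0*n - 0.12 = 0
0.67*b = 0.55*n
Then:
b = -0.03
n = -0.04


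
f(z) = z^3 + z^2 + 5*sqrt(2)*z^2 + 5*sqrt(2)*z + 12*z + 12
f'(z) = 3*z^2 + 2*z + 10*sqrt(2)*z + 5*sqrt(2) + 12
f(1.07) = 42.87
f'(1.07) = 39.78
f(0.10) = 13.99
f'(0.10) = 20.72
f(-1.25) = -1.18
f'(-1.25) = 3.58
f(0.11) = 14.20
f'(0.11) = 20.88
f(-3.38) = 1.13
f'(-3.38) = -1.22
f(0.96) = 38.63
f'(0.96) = 37.33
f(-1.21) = -1.03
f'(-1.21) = 3.93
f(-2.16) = -1.61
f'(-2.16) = -1.80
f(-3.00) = 0.43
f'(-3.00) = -2.36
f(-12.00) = -782.62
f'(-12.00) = 257.37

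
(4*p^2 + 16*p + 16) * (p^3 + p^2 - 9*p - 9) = 4*p^5 + 20*p^4 - 4*p^3 - 164*p^2 - 288*p - 144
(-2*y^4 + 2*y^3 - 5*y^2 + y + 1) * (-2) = 4*y^4 - 4*y^3 + 10*y^2 - 2*y - 2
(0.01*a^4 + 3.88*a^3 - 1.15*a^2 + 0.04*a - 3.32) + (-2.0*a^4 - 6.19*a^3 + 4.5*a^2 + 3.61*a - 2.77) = -1.99*a^4 - 2.31*a^3 + 3.35*a^2 + 3.65*a - 6.09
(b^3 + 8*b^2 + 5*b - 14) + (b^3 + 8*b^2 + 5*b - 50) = 2*b^3 + 16*b^2 + 10*b - 64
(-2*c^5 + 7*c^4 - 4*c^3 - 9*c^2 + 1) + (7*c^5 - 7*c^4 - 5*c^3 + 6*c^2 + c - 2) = 5*c^5 - 9*c^3 - 3*c^2 + c - 1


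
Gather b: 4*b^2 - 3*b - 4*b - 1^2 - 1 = 4*b^2 - 7*b - 2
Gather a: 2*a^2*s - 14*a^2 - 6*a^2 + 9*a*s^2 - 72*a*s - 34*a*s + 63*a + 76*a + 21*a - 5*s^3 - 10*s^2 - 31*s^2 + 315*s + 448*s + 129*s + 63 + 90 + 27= a^2*(2*s - 20) + a*(9*s^2 - 106*s + 160) - 5*s^3 - 41*s^2 + 892*s + 180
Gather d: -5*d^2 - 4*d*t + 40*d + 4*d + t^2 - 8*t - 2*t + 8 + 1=-5*d^2 + d*(44 - 4*t) + t^2 - 10*t + 9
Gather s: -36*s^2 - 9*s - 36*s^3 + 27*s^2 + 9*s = -36*s^3 - 9*s^2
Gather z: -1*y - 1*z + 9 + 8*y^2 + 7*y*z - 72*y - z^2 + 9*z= 8*y^2 - 73*y - z^2 + z*(7*y + 8) + 9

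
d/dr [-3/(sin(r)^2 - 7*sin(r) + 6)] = 3*(2*sin(r) - 7)*cos(r)/(sin(r)^2 - 7*sin(r) + 6)^2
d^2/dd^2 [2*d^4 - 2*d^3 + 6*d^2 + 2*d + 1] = 24*d^2 - 12*d + 12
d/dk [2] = 0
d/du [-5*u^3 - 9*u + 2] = -15*u^2 - 9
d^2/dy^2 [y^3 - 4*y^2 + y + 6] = 6*y - 8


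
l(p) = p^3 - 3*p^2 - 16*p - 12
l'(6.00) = 56.00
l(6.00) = 0.00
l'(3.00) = -7.00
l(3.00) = -60.00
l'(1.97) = -16.18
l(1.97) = -47.52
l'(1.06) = -18.99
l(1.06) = -31.14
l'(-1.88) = 5.88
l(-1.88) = 0.83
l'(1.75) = -17.31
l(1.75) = -43.83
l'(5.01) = 29.24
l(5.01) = -41.71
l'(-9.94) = 340.05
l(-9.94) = -1131.48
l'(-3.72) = 47.84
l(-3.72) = -45.47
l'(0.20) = -17.08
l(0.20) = -15.31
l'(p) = 3*p^2 - 6*p - 16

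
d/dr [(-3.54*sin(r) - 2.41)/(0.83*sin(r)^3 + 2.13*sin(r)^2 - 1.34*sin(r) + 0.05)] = (5.8764*sin(r)^3 + 13.5411*sin(r)^2 + 10.2666*sin(r) - 3.4064)*cos(r)/(0.6889*sin(r)^6 + 3.5358*sin(r)^5 + 2.3125*sin(r)^4 - 5.6254*sin(r)^3 + 2.0086*sin(r)^2 - 0.134*sin(r) + 0.0025)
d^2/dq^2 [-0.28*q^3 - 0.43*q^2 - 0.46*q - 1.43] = -1.68*q - 0.86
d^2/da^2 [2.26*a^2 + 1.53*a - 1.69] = 4.52000000000000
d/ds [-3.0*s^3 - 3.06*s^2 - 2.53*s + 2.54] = -9.0*s^2 - 6.12*s - 2.53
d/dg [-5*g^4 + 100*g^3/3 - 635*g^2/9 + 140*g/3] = -20*g^3 + 100*g^2 - 1270*g/9 + 140/3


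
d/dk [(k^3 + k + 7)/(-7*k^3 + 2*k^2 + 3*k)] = (2*k^4 + 20*k^3 + 145*k^2 - 28*k - 21)/(k^2*(49*k^4 - 28*k^3 - 38*k^2 + 12*k + 9))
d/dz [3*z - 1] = 3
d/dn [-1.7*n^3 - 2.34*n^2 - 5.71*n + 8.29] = -5.1*n^2 - 4.68*n - 5.71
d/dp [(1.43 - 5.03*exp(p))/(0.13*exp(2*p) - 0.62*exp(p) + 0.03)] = (0.6539*exp(2*p) - 0.3718*exp(p) + 0.7357)*exp(p)/(0.0169*exp(4*p) - 0.1612*exp(3*p) + 0.3922*exp(2*p) - 0.0372*exp(p) + 0.0009)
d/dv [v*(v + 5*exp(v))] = v*(5*exp(v) + 1) + v + 5*exp(v)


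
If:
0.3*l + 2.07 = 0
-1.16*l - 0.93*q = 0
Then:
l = -6.90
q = 8.61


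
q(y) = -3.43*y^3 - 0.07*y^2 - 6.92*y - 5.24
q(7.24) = -1360.71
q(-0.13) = -4.33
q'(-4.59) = -223.07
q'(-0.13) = -7.08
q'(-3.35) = -121.93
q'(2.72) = -83.43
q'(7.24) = -547.31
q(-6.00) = 774.64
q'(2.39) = -66.03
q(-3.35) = 146.11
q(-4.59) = 356.74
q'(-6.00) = -376.52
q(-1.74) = 24.66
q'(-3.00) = -99.11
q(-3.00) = 107.50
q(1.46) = -26.17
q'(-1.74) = -37.83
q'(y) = -10.29*y^2 - 0.14*y - 6.92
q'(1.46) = -29.06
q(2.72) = -93.60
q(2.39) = -69.00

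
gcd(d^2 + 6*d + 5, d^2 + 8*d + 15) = d + 5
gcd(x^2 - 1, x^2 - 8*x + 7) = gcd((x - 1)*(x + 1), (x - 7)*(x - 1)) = x - 1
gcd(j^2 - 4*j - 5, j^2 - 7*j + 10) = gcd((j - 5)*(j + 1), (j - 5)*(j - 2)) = j - 5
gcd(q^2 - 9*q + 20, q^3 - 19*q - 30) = q - 5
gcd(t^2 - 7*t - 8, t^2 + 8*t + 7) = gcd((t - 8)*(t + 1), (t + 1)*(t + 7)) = t + 1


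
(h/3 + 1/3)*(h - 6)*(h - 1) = h^3/3 - 2*h^2 - h/3 + 2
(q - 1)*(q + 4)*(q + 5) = q^3 + 8*q^2 + 11*q - 20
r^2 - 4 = (r - 2)*(r + 2)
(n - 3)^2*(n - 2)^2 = n^4 - 10*n^3 + 37*n^2 - 60*n + 36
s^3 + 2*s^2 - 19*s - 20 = (s - 4)*(s + 1)*(s + 5)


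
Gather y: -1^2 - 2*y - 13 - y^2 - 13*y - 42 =-y^2 - 15*y - 56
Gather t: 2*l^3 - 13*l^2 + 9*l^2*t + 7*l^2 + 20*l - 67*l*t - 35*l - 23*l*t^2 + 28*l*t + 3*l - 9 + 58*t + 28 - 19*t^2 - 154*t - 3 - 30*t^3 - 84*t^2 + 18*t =2*l^3 - 6*l^2 - 12*l - 30*t^3 + t^2*(-23*l - 103) + t*(9*l^2 - 39*l - 78) + 16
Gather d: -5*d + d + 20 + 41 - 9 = 52 - 4*d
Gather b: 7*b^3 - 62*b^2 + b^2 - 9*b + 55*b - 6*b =7*b^3 - 61*b^2 + 40*b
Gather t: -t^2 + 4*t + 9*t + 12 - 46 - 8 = -t^2 + 13*t - 42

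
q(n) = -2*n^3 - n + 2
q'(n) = -6*n^2 - 1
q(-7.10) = 724.92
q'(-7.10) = -303.46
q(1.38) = -4.64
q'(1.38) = -12.43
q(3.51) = -88.00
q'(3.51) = -74.92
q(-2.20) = 25.50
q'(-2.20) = -30.04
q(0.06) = 1.94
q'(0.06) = -1.02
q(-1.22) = 6.85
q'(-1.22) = -9.93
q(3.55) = -91.03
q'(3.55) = -76.62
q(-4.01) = 134.97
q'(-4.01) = -97.48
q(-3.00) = 59.00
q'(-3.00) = -55.00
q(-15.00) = 6767.00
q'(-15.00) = -1351.00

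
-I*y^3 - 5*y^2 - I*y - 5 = (y - 5*I)*(y - I)*(-I*y + 1)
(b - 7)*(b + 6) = b^2 - b - 42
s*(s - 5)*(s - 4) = s^3 - 9*s^2 + 20*s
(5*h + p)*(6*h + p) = 30*h^2 + 11*h*p + p^2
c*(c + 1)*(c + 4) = c^3 + 5*c^2 + 4*c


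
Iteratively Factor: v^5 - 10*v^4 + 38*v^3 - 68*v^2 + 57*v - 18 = (v - 3)*(v^4 - 7*v^3 + 17*v^2 - 17*v + 6) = (v - 3)*(v - 1)*(v^3 - 6*v^2 + 11*v - 6) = (v - 3)*(v - 1)^2*(v^2 - 5*v + 6) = (v - 3)^2*(v - 1)^2*(v - 2)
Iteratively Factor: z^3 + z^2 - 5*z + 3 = (z - 1)*(z^2 + 2*z - 3) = (z - 1)*(z + 3)*(z - 1)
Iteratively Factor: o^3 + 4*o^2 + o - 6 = (o + 3)*(o^2 + o - 2) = (o + 2)*(o + 3)*(o - 1)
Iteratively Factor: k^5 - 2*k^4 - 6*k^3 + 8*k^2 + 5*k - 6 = (k - 1)*(k^4 - k^3 - 7*k^2 + k + 6) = (k - 1)^2*(k^3 - 7*k - 6) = (k - 1)^2*(k + 1)*(k^2 - k - 6) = (k - 1)^2*(k + 1)*(k + 2)*(k - 3)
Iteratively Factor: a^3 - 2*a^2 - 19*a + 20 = (a - 5)*(a^2 + 3*a - 4) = (a - 5)*(a + 4)*(a - 1)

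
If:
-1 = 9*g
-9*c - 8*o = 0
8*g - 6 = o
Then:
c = 496/81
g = -1/9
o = -62/9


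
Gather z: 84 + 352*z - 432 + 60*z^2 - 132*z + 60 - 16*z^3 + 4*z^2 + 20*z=-16*z^3 + 64*z^2 + 240*z - 288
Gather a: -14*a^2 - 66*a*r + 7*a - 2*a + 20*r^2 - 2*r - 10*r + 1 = -14*a^2 + a*(5 - 66*r) + 20*r^2 - 12*r + 1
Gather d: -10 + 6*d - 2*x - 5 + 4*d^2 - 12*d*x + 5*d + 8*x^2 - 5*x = 4*d^2 + d*(11 - 12*x) + 8*x^2 - 7*x - 15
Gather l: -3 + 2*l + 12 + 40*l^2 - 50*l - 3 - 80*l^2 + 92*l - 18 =-40*l^2 + 44*l - 12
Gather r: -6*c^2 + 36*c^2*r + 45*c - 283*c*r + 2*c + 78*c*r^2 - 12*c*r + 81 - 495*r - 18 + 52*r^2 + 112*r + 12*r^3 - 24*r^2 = -6*c^2 + 47*c + 12*r^3 + r^2*(78*c + 28) + r*(36*c^2 - 295*c - 383) + 63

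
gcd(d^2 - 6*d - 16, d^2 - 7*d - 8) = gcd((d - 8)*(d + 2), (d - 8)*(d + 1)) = d - 8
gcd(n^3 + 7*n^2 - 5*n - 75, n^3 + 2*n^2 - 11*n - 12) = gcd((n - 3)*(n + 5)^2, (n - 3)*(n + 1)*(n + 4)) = n - 3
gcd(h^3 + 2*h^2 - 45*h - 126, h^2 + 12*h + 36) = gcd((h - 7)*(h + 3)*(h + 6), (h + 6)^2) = h + 6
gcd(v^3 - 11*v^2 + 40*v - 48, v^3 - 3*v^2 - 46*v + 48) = 1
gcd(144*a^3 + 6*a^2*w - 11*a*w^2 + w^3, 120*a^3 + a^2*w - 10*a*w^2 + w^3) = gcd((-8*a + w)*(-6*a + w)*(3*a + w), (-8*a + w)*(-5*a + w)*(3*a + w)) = -24*a^2 - 5*a*w + w^2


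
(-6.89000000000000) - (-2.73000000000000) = -4.16000000000000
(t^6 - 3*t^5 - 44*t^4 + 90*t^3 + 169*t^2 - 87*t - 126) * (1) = t^6 - 3*t^5 - 44*t^4 + 90*t^3 + 169*t^2 - 87*t - 126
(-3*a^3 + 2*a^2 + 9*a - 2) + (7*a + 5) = -3*a^3 + 2*a^2 + 16*a + 3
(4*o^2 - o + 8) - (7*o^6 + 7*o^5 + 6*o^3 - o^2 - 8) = -7*o^6 - 7*o^5 - 6*o^3 + 5*o^2 - o + 16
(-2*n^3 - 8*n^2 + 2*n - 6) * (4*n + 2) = -8*n^4 - 36*n^3 - 8*n^2 - 20*n - 12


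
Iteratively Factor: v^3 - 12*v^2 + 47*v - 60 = (v - 5)*(v^2 - 7*v + 12) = (v - 5)*(v - 4)*(v - 3)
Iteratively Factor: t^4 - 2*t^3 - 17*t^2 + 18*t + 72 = (t + 2)*(t^3 - 4*t^2 - 9*t + 36) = (t - 3)*(t + 2)*(t^2 - t - 12) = (t - 3)*(t + 2)*(t + 3)*(t - 4)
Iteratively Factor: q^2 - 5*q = (q)*(q - 5)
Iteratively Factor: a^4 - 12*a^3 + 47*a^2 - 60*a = (a - 4)*(a^3 - 8*a^2 + 15*a) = (a - 5)*(a - 4)*(a^2 - 3*a) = (a - 5)*(a - 4)*(a - 3)*(a)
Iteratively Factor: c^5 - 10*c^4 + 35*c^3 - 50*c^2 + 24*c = (c - 1)*(c^4 - 9*c^3 + 26*c^2 - 24*c) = (c - 2)*(c - 1)*(c^3 - 7*c^2 + 12*c) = (c - 3)*(c - 2)*(c - 1)*(c^2 - 4*c) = (c - 4)*(c - 3)*(c - 2)*(c - 1)*(c)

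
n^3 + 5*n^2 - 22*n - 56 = (n - 4)*(n + 2)*(n + 7)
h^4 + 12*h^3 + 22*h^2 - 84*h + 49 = (h - 1)^2*(h + 7)^2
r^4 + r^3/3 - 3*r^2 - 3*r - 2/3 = (r - 2)*(r + 1/3)*(r + 1)^2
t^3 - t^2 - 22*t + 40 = (t - 4)*(t - 2)*(t + 5)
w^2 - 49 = (w - 7)*(w + 7)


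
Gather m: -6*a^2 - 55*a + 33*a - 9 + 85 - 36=-6*a^2 - 22*a + 40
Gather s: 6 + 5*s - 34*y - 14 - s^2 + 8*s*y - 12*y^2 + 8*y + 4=-s^2 + s*(8*y + 5) - 12*y^2 - 26*y - 4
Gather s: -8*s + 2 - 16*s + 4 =6 - 24*s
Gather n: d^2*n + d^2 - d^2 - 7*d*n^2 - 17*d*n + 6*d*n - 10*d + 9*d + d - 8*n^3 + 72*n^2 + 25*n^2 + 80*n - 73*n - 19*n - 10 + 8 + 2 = -8*n^3 + n^2*(97 - 7*d) + n*(d^2 - 11*d - 12)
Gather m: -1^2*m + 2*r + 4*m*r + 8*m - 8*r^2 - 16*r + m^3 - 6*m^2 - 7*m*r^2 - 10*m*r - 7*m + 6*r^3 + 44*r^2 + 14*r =m^3 - 6*m^2 + m*(-7*r^2 - 6*r) + 6*r^3 + 36*r^2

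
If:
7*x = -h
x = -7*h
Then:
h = 0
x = 0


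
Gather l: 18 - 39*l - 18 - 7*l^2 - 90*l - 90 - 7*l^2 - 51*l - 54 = -14*l^2 - 180*l - 144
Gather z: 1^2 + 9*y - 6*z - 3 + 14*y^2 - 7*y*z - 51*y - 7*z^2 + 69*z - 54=14*y^2 - 42*y - 7*z^2 + z*(63 - 7*y) - 56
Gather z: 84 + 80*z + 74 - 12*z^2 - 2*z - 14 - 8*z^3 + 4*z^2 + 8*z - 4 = -8*z^3 - 8*z^2 + 86*z + 140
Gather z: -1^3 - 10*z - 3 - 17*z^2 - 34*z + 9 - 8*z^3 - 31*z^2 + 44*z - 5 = -8*z^3 - 48*z^2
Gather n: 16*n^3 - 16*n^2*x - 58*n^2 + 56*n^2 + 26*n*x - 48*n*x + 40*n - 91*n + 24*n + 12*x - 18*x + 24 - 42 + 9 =16*n^3 + n^2*(-16*x - 2) + n*(-22*x - 27) - 6*x - 9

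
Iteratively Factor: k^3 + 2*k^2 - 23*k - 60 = (k + 4)*(k^2 - 2*k - 15) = (k + 3)*(k + 4)*(k - 5)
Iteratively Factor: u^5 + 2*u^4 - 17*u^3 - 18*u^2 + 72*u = (u - 2)*(u^4 + 4*u^3 - 9*u^2 - 36*u) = (u - 2)*(u + 4)*(u^3 - 9*u) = u*(u - 2)*(u + 4)*(u^2 - 9) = u*(u - 2)*(u + 3)*(u + 4)*(u - 3)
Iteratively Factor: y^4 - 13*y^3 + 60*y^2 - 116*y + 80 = (y - 2)*(y^3 - 11*y^2 + 38*y - 40) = (y - 2)^2*(y^2 - 9*y + 20) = (y - 4)*(y - 2)^2*(y - 5)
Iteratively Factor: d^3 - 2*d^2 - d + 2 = (d - 1)*(d^2 - d - 2) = (d - 2)*(d - 1)*(d + 1)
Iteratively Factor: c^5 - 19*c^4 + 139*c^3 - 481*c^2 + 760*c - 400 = (c - 5)*(c^4 - 14*c^3 + 69*c^2 - 136*c + 80) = (c - 5)*(c - 1)*(c^3 - 13*c^2 + 56*c - 80) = (c - 5)*(c - 4)*(c - 1)*(c^2 - 9*c + 20) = (c - 5)*(c - 4)^2*(c - 1)*(c - 5)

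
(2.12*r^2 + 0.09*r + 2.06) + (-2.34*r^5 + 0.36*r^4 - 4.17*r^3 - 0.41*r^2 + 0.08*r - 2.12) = -2.34*r^5 + 0.36*r^4 - 4.17*r^3 + 1.71*r^2 + 0.17*r - 0.0600000000000001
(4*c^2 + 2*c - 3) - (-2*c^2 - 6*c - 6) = 6*c^2 + 8*c + 3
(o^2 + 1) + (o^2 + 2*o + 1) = 2*o^2 + 2*o + 2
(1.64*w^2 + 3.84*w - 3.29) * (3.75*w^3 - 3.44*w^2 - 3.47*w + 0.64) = 6.15*w^5 + 8.7584*w^4 - 31.2379*w^3 - 0.957599999999999*w^2 + 13.8739*w - 2.1056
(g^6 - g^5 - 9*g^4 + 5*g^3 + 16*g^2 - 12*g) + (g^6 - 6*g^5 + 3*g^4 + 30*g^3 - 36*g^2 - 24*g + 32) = 2*g^6 - 7*g^5 - 6*g^4 + 35*g^3 - 20*g^2 - 36*g + 32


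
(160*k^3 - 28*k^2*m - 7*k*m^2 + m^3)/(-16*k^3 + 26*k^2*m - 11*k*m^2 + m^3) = (-20*k^2 + k*m + m^2)/(2*k^2 - 3*k*m + m^2)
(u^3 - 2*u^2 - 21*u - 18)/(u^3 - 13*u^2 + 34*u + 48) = (u + 3)/(u - 8)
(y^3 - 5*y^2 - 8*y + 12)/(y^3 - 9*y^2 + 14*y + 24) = (y^2 + y - 2)/(y^2 - 3*y - 4)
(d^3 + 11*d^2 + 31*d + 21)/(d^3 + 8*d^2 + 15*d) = (d^2 + 8*d + 7)/(d*(d + 5))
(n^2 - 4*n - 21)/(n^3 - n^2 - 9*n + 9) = (n - 7)/(n^2 - 4*n + 3)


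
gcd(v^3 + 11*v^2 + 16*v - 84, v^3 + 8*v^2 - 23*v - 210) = v^2 + 13*v + 42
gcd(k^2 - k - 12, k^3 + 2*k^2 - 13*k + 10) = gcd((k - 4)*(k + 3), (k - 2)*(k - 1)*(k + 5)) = 1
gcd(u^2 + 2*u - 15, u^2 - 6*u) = 1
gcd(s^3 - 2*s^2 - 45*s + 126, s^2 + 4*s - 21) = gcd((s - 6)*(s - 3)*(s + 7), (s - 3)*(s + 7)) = s^2 + 4*s - 21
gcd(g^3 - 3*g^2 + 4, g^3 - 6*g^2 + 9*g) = 1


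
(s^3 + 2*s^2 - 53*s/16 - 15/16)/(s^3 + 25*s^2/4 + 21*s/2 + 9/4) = (s - 5/4)/(s + 3)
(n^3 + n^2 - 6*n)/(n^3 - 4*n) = (n + 3)/(n + 2)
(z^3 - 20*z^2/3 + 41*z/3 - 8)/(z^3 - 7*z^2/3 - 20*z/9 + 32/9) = 3*(z - 3)/(3*z + 4)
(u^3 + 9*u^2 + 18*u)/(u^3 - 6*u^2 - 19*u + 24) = u*(u + 6)/(u^2 - 9*u + 8)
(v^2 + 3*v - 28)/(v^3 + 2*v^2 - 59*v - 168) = (v - 4)/(v^2 - 5*v - 24)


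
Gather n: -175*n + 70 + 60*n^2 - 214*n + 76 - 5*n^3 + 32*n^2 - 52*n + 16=-5*n^3 + 92*n^2 - 441*n + 162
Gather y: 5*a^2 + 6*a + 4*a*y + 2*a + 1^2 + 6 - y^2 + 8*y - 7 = 5*a^2 + 8*a - y^2 + y*(4*a + 8)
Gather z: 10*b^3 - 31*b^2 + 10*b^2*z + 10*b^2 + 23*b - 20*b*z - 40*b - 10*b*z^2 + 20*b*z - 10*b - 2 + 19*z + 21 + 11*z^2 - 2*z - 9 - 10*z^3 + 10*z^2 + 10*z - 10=10*b^3 - 21*b^2 - 27*b - 10*z^3 + z^2*(21 - 10*b) + z*(10*b^2 + 27)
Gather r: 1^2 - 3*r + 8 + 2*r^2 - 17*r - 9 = 2*r^2 - 20*r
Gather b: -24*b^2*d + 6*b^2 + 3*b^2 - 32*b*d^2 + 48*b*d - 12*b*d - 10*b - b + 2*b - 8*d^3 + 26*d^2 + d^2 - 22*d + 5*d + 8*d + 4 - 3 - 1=b^2*(9 - 24*d) + b*(-32*d^2 + 36*d - 9) - 8*d^3 + 27*d^2 - 9*d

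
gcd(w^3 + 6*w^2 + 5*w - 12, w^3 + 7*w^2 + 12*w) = w^2 + 7*w + 12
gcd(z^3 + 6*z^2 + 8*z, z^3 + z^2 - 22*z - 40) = z^2 + 6*z + 8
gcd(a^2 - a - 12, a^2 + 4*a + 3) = a + 3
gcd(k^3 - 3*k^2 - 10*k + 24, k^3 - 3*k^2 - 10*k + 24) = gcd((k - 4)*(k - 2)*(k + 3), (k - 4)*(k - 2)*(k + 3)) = k^3 - 3*k^2 - 10*k + 24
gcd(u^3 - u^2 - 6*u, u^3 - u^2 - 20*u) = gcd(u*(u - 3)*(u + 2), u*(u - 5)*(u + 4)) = u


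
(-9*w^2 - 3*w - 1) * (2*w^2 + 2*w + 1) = -18*w^4 - 24*w^3 - 17*w^2 - 5*w - 1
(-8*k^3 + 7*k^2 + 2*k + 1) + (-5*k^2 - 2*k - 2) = -8*k^3 + 2*k^2 - 1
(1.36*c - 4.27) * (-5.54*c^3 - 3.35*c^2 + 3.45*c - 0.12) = -7.5344*c^4 + 19.0998*c^3 + 18.9965*c^2 - 14.8947*c + 0.5124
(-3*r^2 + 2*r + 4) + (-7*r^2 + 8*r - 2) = -10*r^2 + 10*r + 2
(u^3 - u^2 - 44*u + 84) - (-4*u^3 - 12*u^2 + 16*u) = 5*u^3 + 11*u^2 - 60*u + 84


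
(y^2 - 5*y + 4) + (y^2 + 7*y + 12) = 2*y^2 + 2*y + 16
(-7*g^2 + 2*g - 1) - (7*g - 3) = -7*g^2 - 5*g + 2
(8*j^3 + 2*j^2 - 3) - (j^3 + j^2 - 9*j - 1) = 7*j^3 + j^2 + 9*j - 2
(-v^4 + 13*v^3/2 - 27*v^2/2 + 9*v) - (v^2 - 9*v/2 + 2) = -v^4 + 13*v^3/2 - 29*v^2/2 + 27*v/2 - 2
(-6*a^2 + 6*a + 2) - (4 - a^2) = -5*a^2 + 6*a - 2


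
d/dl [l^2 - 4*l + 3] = 2*l - 4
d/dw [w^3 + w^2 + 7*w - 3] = 3*w^2 + 2*w + 7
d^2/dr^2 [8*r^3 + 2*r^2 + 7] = 48*r + 4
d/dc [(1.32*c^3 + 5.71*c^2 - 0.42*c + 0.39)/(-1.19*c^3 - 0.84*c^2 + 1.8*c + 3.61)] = (5.6861*c^4 + 3.7524*c^3 + 25.6131*c^2 + 41.8814*c - 2.2182)/(1.4161*c^6 + 1.9992*c^5 - 3.5784*c^4 - 11.6158*c^3 - 2.8248*c^2 + 12.996*c + 13.0321)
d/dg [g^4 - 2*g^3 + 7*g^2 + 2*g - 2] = 4*g^3 - 6*g^2 + 14*g + 2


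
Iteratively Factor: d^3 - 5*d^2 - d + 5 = (d - 5)*(d^2 - 1) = (d - 5)*(d + 1)*(d - 1)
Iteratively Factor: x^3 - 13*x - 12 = (x - 4)*(x^2 + 4*x + 3) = (x - 4)*(x + 1)*(x + 3)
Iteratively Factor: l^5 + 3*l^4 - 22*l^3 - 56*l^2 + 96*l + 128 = (l - 2)*(l^4 + 5*l^3 - 12*l^2 - 80*l - 64) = (l - 4)*(l - 2)*(l^3 + 9*l^2 + 24*l + 16) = (l - 4)*(l - 2)*(l + 1)*(l^2 + 8*l + 16) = (l - 4)*(l - 2)*(l + 1)*(l + 4)*(l + 4)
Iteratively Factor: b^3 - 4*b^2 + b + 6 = (b - 3)*(b^2 - b - 2) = (b - 3)*(b - 2)*(b + 1)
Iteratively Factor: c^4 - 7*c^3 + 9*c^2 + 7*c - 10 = (c - 2)*(c^3 - 5*c^2 - c + 5) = (c - 2)*(c + 1)*(c^2 - 6*c + 5) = (c - 2)*(c - 1)*(c + 1)*(c - 5)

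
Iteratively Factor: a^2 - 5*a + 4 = (a - 4)*(a - 1)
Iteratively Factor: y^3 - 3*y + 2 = (y - 1)*(y^2 + y - 2) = (y - 1)^2*(y + 2)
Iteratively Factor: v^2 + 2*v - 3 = (v + 3)*(v - 1)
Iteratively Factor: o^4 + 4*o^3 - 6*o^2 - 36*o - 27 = (o + 3)*(o^3 + o^2 - 9*o - 9) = (o + 1)*(o + 3)*(o^2 - 9) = (o + 1)*(o + 3)^2*(o - 3)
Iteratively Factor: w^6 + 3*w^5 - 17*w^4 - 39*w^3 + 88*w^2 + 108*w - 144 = (w - 2)*(w^5 + 5*w^4 - 7*w^3 - 53*w^2 - 18*w + 72) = (w - 2)*(w + 2)*(w^4 + 3*w^3 - 13*w^2 - 27*w + 36) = (w - 3)*(w - 2)*(w + 2)*(w^3 + 6*w^2 + 5*w - 12) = (w - 3)*(w - 2)*(w + 2)*(w + 3)*(w^2 + 3*w - 4) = (w - 3)*(w - 2)*(w - 1)*(w + 2)*(w + 3)*(w + 4)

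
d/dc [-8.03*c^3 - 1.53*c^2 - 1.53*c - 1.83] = -24.09*c^2 - 3.06*c - 1.53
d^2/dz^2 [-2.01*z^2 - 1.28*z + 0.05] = -4.02000000000000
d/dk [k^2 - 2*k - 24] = 2*k - 2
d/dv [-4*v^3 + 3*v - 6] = 3 - 12*v^2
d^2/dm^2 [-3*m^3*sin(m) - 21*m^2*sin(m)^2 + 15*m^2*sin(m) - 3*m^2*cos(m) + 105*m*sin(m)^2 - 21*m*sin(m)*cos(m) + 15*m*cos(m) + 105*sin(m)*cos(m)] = 3*m^3*sin(m) - 15*sqrt(2)*m^2*sin(m + pi/4) - 42*m^2*cos(2*m) - 6*m*sin(m) - 42*m*sin(2*m) + 45*m*cos(m) + 210*m*cos(2*m) - 6*cos(m) - 21*cos(2*m) - 21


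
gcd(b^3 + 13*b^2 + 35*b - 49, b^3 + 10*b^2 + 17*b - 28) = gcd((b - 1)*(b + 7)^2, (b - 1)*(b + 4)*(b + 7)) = b^2 + 6*b - 7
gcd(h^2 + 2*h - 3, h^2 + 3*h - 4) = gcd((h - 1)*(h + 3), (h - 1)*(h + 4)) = h - 1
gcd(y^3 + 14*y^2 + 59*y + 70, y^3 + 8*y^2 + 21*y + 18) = y + 2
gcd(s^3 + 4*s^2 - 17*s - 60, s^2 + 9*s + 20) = s + 5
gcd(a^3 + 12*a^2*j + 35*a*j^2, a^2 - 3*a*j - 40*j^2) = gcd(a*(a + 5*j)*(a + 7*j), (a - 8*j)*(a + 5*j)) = a + 5*j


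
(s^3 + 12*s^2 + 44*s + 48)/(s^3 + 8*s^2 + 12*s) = (s + 4)/s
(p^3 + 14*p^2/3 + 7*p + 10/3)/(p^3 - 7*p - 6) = (p + 5/3)/(p - 3)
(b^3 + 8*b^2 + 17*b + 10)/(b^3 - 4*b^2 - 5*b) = (b^2 + 7*b + 10)/(b*(b - 5))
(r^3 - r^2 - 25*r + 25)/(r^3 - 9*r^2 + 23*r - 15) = (r + 5)/(r - 3)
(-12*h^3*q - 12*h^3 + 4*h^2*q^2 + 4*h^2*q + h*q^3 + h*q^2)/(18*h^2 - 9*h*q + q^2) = h*(-12*h^2*q - 12*h^2 + 4*h*q^2 + 4*h*q + q^3 + q^2)/(18*h^2 - 9*h*q + q^2)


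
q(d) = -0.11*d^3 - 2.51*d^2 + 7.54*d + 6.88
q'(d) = -0.33*d^2 - 5.02*d + 7.54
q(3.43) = -1.23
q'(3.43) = -13.56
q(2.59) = 7.66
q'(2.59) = -7.68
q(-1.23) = -5.99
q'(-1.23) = 13.22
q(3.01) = 3.83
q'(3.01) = -10.56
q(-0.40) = 3.47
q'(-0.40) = 9.50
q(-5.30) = -87.21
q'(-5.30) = 24.88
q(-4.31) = -63.44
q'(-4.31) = 23.05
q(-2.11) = -19.17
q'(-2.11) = 16.66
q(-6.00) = -104.96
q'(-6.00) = 25.78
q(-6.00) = -104.96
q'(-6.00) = 25.78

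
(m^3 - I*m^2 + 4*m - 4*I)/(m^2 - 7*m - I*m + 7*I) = (m^2 + 4)/(m - 7)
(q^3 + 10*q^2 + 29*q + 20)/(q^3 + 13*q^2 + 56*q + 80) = (q + 1)/(q + 4)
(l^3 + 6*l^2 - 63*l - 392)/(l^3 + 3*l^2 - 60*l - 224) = (l + 7)/(l + 4)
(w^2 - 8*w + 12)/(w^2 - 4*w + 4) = (w - 6)/(w - 2)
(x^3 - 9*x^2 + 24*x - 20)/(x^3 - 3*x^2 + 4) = (x - 5)/(x + 1)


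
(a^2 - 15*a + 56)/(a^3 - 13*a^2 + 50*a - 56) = (a - 8)/(a^2 - 6*a + 8)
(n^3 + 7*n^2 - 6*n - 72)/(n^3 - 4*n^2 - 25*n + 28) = (n^2 + 3*n - 18)/(n^2 - 8*n + 7)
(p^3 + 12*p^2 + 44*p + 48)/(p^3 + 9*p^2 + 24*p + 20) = (p^2 + 10*p + 24)/(p^2 + 7*p + 10)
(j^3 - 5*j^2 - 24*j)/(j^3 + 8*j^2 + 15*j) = (j - 8)/(j + 5)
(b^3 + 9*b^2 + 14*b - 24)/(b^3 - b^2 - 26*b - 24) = (b^2 + 5*b - 6)/(b^2 - 5*b - 6)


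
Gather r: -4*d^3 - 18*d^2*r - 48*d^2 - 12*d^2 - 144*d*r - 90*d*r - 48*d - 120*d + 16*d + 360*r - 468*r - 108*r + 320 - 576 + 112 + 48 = -4*d^3 - 60*d^2 - 152*d + r*(-18*d^2 - 234*d - 216) - 96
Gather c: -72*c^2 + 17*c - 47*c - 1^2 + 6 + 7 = -72*c^2 - 30*c + 12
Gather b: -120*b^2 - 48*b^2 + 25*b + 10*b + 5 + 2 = -168*b^2 + 35*b + 7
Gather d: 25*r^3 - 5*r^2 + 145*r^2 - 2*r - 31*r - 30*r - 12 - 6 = 25*r^3 + 140*r^2 - 63*r - 18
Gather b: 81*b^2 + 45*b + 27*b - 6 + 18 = 81*b^2 + 72*b + 12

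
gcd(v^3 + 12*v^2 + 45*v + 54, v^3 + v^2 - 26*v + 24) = v + 6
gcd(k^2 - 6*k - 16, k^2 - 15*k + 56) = k - 8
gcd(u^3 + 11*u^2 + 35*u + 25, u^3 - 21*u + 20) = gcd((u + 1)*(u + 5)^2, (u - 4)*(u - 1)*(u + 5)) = u + 5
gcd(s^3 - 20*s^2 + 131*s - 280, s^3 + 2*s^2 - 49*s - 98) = s - 7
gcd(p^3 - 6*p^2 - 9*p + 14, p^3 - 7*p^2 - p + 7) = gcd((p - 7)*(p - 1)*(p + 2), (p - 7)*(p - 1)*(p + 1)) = p^2 - 8*p + 7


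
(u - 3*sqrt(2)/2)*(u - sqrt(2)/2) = u^2 - 2*sqrt(2)*u + 3/2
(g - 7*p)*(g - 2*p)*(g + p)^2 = g^4 - 7*g^3*p - 3*g^2*p^2 + 19*g*p^3 + 14*p^4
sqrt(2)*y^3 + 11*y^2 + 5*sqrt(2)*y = y*(y + 5*sqrt(2))*(sqrt(2)*y + 1)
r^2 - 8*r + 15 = (r - 5)*(r - 3)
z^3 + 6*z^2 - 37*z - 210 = (z - 6)*(z + 5)*(z + 7)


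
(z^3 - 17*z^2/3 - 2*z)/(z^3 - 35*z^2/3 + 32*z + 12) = z/(z - 6)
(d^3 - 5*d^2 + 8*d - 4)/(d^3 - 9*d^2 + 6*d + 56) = (d^3 - 5*d^2 + 8*d - 4)/(d^3 - 9*d^2 + 6*d + 56)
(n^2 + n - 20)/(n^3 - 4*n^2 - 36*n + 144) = (n + 5)/(n^2 - 36)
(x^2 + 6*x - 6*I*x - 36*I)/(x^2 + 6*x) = (x - 6*I)/x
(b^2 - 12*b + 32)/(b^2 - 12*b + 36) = (b^2 - 12*b + 32)/(b^2 - 12*b + 36)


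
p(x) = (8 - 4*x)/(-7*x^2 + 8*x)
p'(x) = (8 - 4*x)*(14*x - 8)/(-7*x^2 + 8*x)^2 - 4/(-7*x^2 + 8*x)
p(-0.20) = -4.68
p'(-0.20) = -24.76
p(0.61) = 2.44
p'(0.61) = -1.18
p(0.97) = 3.51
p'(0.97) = 13.28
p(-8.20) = -0.08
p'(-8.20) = -0.01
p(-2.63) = -0.27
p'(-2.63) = -0.11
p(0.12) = 8.75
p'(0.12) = -69.03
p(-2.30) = -0.31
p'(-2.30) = -0.15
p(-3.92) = -0.17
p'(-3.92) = -0.05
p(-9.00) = -0.07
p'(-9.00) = -0.00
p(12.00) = 0.04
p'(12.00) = 0.00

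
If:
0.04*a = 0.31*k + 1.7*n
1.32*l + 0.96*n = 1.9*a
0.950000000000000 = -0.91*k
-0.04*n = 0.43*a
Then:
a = -0.02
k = -1.04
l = -0.16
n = 0.19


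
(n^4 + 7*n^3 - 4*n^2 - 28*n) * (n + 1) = n^5 + 8*n^4 + 3*n^3 - 32*n^2 - 28*n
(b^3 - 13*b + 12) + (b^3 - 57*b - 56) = 2*b^3 - 70*b - 44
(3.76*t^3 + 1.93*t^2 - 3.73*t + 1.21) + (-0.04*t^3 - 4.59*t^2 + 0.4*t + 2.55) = 3.72*t^3 - 2.66*t^2 - 3.33*t + 3.76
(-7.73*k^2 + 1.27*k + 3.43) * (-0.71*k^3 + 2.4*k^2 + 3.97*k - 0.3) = 5.4883*k^5 - 19.4537*k^4 - 30.0754*k^3 + 15.5929*k^2 + 13.2361*k - 1.029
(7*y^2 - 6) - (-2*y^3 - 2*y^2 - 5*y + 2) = 2*y^3 + 9*y^2 + 5*y - 8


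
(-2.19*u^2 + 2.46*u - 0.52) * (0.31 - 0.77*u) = 1.6863*u^3 - 2.5731*u^2 + 1.163*u - 0.1612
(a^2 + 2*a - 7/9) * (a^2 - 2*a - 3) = a^4 - 70*a^2/9 - 40*a/9 + 7/3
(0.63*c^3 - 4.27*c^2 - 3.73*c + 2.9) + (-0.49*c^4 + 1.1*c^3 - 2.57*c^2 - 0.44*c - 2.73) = -0.49*c^4 + 1.73*c^3 - 6.84*c^2 - 4.17*c + 0.17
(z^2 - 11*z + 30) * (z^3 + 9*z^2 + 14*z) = z^5 - 2*z^4 - 55*z^3 + 116*z^2 + 420*z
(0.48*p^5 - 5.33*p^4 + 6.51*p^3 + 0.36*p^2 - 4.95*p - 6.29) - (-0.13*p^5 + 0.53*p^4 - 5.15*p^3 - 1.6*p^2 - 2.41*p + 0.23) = 0.61*p^5 - 5.86*p^4 + 11.66*p^3 + 1.96*p^2 - 2.54*p - 6.52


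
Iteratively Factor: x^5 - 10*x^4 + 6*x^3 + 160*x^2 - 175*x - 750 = (x + 3)*(x^4 - 13*x^3 + 45*x^2 + 25*x - 250) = (x - 5)*(x + 3)*(x^3 - 8*x^2 + 5*x + 50) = (x - 5)*(x + 2)*(x + 3)*(x^2 - 10*x + 25) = (x - 5)^2*(x + 2)*(x + 3)*(x - 5)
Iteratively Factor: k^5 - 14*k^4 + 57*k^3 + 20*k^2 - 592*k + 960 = (k - 4)*(k^4 - 10*k^3 + 17*k^2 + 88*k - 240) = (k - 4)*(k + 3)*(k^3 - 13*k^2 + 56*k - 80) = (k - 5)*(k - 4)*(k + 3)*(k^2 - 8*k + 16) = (k - 5)*(k - 4)^2*(k + 3)*(k - 4)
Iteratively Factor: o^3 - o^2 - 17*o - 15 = (o - 5)*(o^2 + 4*o + 3) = (o - 5)*(o + 1)*(o + 3)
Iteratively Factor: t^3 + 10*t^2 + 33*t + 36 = (t + 3)*(t^2 + 7*t + 12) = (t + 3)*(t + 4)*(t + 3)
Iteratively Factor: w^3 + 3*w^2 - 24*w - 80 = (w + 4)*(w^2 - w - 20) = (w + 4)^2*(w - 5)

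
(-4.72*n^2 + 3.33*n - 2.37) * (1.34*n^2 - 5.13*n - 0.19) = -6.3248*n^4 + 28.6758*n^3 - 19.3619*n^2 + 11.5254*n + 0.4503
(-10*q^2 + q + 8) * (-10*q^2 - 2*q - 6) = 100*q^4 + 10*q^3 - 22*q^2 - 22*q - 48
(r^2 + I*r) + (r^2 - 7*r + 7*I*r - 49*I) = 2*r^2 - 7*r + 8*I*r - 49*I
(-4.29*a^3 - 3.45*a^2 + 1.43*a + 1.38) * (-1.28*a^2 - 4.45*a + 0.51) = 5.4912*a^5 + 23.5065*a^4 + 11.3342*a^3 - 9.8894*a^2 - 5.4117*a + 0.7038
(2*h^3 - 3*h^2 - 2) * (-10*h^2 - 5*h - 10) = -20*h^5 + 20*h^4 - 5*h^3 + 50*h^2 + 10*h + 20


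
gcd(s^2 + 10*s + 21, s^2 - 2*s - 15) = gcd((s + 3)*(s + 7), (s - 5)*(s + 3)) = s + 3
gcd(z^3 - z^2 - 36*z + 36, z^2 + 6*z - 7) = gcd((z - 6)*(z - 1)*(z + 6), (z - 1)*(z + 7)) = z - 1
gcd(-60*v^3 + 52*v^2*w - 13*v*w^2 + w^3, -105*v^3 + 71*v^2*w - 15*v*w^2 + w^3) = 5*v - w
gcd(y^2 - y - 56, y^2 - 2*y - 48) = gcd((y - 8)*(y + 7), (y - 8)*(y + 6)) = y - 8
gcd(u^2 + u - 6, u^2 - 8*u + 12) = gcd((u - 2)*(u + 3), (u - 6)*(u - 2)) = u - 2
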